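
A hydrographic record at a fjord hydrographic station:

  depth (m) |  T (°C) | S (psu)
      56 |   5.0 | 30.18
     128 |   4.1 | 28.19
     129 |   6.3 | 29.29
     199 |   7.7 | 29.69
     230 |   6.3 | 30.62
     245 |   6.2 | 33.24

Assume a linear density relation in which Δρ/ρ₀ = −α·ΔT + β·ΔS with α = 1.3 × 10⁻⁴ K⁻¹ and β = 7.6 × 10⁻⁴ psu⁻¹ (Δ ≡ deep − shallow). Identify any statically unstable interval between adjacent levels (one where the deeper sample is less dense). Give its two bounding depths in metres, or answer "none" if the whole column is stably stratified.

56–128 m

Evaluate Δρ/ρ₀ = −αΔT + βΔS across each adjacent pair:
  56–128 m: −αΔT+βΔS = −(1.3 × 10⁻⁴)(-0.9)+(7.6 × 10⁻⁴)(-1.99) = -1.4 × 10⁻³ → UNSTABLE
  128–129 m: −αΔT+βΔS = −(1.3 × 10⁻⁴)(+2.2)+(7.6 × 10⁻⁴)(+1.10) = 5.5 × 10⁻⁴ → stable
  129–199 m: −αΔT+βΔS = −(1.3 × 10⁻⁴)(+1.4)+(7.6 × 10⁻⁴)(+0.40) = 1.2 × 10⁻⁴ → stable
  199–230 m: −αΔT+βΔS = −(1.3 × 10⁻⁴)(-1.4)+(7.6 × 10⁻⁴)(+0.93) = 8.9 × 10⁻⁴ → stable
  230–245 m: −αΔT+βΔS = −(1.3 × 10⁻⁴)(-0.1)+(7.6 × 10⁻⁴)(+2.62) = 2.0 × 10⁻³ → stable
The 56–128 m interval has Δρ < 0: lighter water underlies denser water.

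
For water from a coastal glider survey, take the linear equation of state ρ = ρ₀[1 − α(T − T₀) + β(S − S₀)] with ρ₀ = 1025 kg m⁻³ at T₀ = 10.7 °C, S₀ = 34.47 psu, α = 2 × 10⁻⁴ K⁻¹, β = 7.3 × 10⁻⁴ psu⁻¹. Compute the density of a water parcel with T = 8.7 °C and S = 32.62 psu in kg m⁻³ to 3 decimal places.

T − T₀ = -2.0 K, S − S₀ = -1.85 psu.
Bracket = 1 − α·(-2.0) + β·(-1.85) = 1 + (-9.505 × 10⁻⁴) = 0.9990495.
ρ = 1025 × 0.9990495 = 1024.026 kg m⁻³.

1024.026 kg m⁻³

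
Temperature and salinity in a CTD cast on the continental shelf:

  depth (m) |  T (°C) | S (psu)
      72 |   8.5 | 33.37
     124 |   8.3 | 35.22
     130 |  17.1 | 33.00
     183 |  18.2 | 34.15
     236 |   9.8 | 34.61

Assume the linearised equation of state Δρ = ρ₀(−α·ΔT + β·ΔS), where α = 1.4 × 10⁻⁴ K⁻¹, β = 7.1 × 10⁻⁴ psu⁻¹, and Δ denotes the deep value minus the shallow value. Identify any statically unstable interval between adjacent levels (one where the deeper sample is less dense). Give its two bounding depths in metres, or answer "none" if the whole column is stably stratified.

Evaluate Δρ/ρ₀ = −αΔT + βΔS across each adjacent pair:
  72–124 m: −αΔT+βΔS = −(1.4 × 10⁻⁴)(-0.2)+(7.1 × 10⁻⁴)(+1.85) = 1.3 × 10⁻³ → stable
  124–130 m: −αΔT+βΔS = −(1.4 × 10⁻⁴)(+8.8)+(7.1 × 10⁻⁴)(-2.22) = -2.8 × 10⁻³ → UNSTABLE
  130–183 m: −αΔT+βΔS = −(1.4 × 10⁻⁴)(+1.1)+(7.1 × 10⁻⁴)(+1.15) = 6.6 × 10⁻⁴ → stable
  183–236 m: −αΔT+βΔS = −(1.4 × 10⁻⁴)(-8.4)+(7.1 × 10⁻⁴)(+0.46) = 1.5 × 10⁻³ → stable
The 124–130 m interval has Δρ < 0: lighter water underlies denser water.

124–130 m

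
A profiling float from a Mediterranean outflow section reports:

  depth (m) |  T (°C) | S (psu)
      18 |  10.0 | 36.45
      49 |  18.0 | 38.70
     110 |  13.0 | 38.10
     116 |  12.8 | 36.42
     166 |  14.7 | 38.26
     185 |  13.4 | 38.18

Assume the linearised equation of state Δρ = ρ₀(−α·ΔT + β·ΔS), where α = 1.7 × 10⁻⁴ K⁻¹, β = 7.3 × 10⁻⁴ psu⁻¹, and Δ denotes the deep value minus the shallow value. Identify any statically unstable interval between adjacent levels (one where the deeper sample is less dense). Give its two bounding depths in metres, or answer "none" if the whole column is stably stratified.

110–116 m

Evaluate Δρ/ρ₀ = −αΔT + βΔS across each adjacent pair:
  18–49 m: −αΔT+βΔS = −(1.7 × 10⁻⁴)(+8.0)+(7.3 × 10⁻⁴)(+2.25) = 2.8 × 10⁻⁴ → stable
  49–110 m: −αΔT+βΔS = −(1.7 × 10⁻⁴)(-5.0)+(7.3 × 10⁻⁴)(-0.60) = 4.1 × 10⁻⁴ → stable
  110–116 m: −αΔT+βΔS = −(1.7 × 10⁻⁴)(-0.2)+(7.3 × 10⁻⁴)(-1.68) = -1.2 × 10⁻³ → UNSTABLE
  116–166 m: −αΔT+βΔS = −(1.7 × 10⁻⁴)(+1.9)+(7.3 × 10⁻⁴)(+1.84) = 1.0 × 10⁻³ → stable
  166–185 m: −αΔT+βΔS = −(1.7 × 10⁻⁴)(-1.3)+(7.3 × 10⁻⁴)(-0.08) = 1.6 × 10⁻⁴ → stable
The 110–116 m interval has Δρ < 0: lighter water underlies denser water.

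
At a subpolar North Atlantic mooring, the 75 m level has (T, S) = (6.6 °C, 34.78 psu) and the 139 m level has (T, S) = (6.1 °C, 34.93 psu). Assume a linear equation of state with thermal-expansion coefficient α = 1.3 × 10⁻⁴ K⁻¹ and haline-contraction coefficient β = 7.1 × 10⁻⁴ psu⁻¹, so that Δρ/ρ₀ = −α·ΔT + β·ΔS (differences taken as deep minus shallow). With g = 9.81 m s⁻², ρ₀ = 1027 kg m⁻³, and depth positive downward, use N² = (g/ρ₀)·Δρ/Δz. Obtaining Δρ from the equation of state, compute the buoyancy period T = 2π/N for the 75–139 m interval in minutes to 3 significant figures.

ΔT = -0.5 K, ΔS = +0.15 psu (deep − shallow).
Δρ/ρ₀ = −αΔT + βΔS = 6.50 × 10⁻⁵ + 1.065 × 10⁻⁴ = 1.715 × 10⁻⁴, so Δρ ≈ 0.1761 kg m⁻³.
N² = (g/ρ₀)·Δρ/Δz = g·(Δρ/ρ₀)/Δz = 9.81 × 1.715 × 10⁻⁴ / 64 = 2.6288 × 10⁻⁵ s⁻².
N = √(2.6288 × 10⁻⁵) = 5.1272 × 10⁻³ rad s⁻¹ → T = 2π/N = 1.2255 × 10³ s = 20.425 min ≈ 20.4 min.

20.4 min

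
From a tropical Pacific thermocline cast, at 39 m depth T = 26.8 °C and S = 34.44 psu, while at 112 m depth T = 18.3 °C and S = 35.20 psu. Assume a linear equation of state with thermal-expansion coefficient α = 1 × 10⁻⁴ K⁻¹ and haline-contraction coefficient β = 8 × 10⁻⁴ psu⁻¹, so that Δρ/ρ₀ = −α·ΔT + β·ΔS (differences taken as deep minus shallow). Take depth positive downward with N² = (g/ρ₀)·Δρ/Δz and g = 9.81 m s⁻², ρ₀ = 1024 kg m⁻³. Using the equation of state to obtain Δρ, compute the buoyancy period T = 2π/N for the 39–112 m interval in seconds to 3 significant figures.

ΔT = -8.5 K, ΔS = +0.76 psu (deep − shallow).
Δρ/ρ₀ = −αΔT + βΔS = 8.50 × 10⁻⁴ + 6.08 × 10⁻⁴ = 1.458 × 10⁻³, so Δρ ≈ 1.493 kg m⁻³.
N² = (g/ρ₀)·Δρ/Δz = g·(Δρ/ρ₀)/Δz = 9.81 × 1.458 × 10⁻³ / 73 = 1.9593 × 10⁻⁴ s⁻².
N = √(1.9593 × 10⁻⁴) = 0.013997 rad s⁻¹ → T = 2π/N = 448.90 s ≈ 449 s.

449 s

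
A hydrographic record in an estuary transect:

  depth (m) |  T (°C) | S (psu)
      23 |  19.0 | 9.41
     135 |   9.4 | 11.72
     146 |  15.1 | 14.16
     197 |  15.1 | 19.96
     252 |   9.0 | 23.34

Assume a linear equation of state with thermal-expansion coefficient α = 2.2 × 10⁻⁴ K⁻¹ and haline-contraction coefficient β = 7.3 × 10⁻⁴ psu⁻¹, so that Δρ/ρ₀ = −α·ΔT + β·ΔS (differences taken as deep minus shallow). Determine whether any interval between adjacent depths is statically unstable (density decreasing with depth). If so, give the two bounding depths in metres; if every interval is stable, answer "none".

none

Evaluate Δρ/ρ₀ = −αΔT + βΔS across each adjacent pair:
  23–135 m: −αΔT+βΔS = −(2.2 × 10⁻⁴)(-9.6)+(7.3 × 10⁻⁴)(+2.31) = 3.8 × 10⁻³ → stable
  135–146 m: −αΔT+βΔS = −(2.2 × 10⁻⁴)(+5.7)+(7.3 × 10⁻⁴)(+2.44) = 5.3 × 10⁻⁴ → stable
  146–197 m: −αΔT+βΔS = −(2.2 × 10⁻⁴)(+0.0)+(7.3 × 10⁻⁴)(+5.80) = 4.2 × 10⁻³ → stable
  197–252 m: −αΔT+βΔS = −(2.2 × 10⁻⁴)(-6.1)+(7.3 × 10⁻⁴)(+3.38) = 3.8 × 10⁻³ → stable
Every interval has Δρ > 0: the column is stably stratified throughout.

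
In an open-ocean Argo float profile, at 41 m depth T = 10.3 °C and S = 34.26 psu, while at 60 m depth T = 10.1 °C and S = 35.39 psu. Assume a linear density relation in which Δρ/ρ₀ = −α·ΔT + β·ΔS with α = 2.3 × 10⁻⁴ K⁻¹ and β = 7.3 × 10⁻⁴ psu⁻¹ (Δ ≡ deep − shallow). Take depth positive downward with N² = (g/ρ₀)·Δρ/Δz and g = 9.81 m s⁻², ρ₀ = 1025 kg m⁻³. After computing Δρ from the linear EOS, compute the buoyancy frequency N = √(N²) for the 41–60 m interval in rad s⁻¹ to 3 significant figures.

0.0212 rad s⁻¹

ΔT = -0.2 K, ΔS = +1.13 psu (deep − shallow).
Δρ/ρ₀ = −αΔT + βΔS = 4.60 × 10⁻⁵ + 8.249 × 10⁻⁴ = 8.709 × 10⁻⁴, so Δρ ≈ 0.8927 kg m⁻³.
N² = (g/ρ₀)·Δρ/Δz = g·(Δρ/ρ₀)/Δz = 9.81 × 8.709 × 10⁻⁴ / 19 = 4.4966 × 10⁻⁴ s⁻².
N = √(4.4966 × 10⁻⁴) = 0.021205 rad s⁻¹ ≈ 0.0212 rad s⁻¹.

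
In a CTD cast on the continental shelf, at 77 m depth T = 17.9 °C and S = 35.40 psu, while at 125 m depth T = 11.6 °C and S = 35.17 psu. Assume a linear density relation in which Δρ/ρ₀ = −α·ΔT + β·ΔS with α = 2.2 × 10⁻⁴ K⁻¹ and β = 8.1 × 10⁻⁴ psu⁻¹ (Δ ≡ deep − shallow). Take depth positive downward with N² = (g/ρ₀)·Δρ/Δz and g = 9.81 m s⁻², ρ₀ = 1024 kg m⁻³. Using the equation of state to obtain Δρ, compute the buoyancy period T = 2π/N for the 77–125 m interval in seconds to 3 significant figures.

401 s

ΔT = -6.3 K, ΔS = -0.23 psu (deep − shallow).
Δρ/ρ₀ = −αΔT + βΔS = 1.386 × 10⁻³ − 1.863 × 10⁻⁴ = 1.1997 × 10⁻³, so Δρ ≈ 1.228 kg m⁻³.
N² = (g/ρ₀)·Δρ/Δz = g·(Δρ/ρ₀)/Δz = 9.81 × 1.1997 × 10⁻³ / 48 = 2.4519 × 10⁻⁴ s⁻².
N = √(2.4519 × 10⁻⁴) = 0.015659 rad s⁻¹ → T = 2π/N = 401.25 s ≈ 401 s.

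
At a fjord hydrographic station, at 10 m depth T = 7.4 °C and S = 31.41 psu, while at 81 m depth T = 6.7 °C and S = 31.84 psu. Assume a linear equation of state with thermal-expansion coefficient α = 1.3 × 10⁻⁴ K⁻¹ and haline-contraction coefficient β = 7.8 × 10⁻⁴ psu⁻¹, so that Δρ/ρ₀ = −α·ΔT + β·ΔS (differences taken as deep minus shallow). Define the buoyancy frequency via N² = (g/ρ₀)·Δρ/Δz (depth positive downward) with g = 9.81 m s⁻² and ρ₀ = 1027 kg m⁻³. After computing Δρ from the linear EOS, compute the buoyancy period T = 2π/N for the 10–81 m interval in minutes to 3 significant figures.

13.6 min

ΔT = -0.7 K, ΔS = +0.43 psu (deep − shallow).
Δρ/ρ₀ = −αΔT + βΔS = 9.10 × 10⁻⁵ + 3.354 × 10⁻⁴ = 4.264 × 10⁻⁴, so Δρ ≈ 0.4379 kg m⁻³.
N² = (g/ρ₀)·Δρ/Δz = g·(Δρ/ρ₀)/Δz = 9.81 × 4.264 × 10⁻⁴ / 71 = 5.8915 × 10⁻⁵ s⁻².
N = √(5.8915 × 10⁻⁵) = 7.6756 × 10⁻³ rad s⁻¹ → T = 2π/N = 818.59 s = 13.643 min ≈ 13.6 min.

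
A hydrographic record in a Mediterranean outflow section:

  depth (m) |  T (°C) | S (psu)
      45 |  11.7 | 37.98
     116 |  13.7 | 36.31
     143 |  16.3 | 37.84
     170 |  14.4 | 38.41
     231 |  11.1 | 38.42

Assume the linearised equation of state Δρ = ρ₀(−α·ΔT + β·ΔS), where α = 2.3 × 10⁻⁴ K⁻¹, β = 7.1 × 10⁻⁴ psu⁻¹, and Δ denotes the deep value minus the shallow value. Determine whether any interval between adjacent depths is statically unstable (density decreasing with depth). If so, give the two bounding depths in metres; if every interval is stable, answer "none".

Evaluate Δρ/ρ₀ = −αΔT + βΔS across each adjacent pair:
  45–116 m: −αΔT+βΔS = −(2.3 × 10⁻⁴)(+2.0)+(7.1 × 10⁻⁴)(-1.67) = -1.6 × 10⁻³ → UNSTABLE
  116–143 m: −αΔT+βΔS = −(2.3 × 10⁻⁴)(+2.6)+(7.1 × 10⁻⁴)(+1.53) = 4.9 × 10⁻⁴ → stable
  143–170 m: −αΔT+βΔS = −(2.3 × 10⁻⁴)(-1.9)+(7.1 × 10⁻⁴)(+0.57) = 8.4 × 10⁻⁴ → stable
  170–231 m: −αΔT+βΔS = −(2.3 × 10⁻⁴)(-3.3)+(7.1 × 10⁻⁴)(+0.01) = 7.7 × 10⁻⁴ → stable
The 45–116 m interval has Δρ < 0: lighter water underlies denser water.

45–116 m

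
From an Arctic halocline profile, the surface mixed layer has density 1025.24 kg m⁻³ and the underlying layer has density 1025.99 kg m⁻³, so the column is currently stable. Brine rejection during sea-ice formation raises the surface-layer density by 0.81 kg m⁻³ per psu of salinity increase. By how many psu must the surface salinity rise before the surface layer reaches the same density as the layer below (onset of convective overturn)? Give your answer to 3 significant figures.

Density deficit of the surface layer: 1025.99 − 1025.24 = 0.75 kg m⁻³.
Required change = 0.75 / 0.81 = 0.926 psu.

0.926 psu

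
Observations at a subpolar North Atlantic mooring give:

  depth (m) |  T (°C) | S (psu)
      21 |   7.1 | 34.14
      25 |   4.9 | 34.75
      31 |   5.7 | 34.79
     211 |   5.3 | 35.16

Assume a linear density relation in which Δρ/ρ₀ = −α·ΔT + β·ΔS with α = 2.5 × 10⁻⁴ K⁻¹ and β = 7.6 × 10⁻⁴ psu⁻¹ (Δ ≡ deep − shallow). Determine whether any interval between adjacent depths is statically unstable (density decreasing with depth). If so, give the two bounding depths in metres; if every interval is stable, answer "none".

Evaluate Δρ/ρ₀ = −αΔT + βΔS across each adjacent pair:
  21–25 m: −αΔT+βΔS = −(2.5 × 10⁻⁴)(-2.2)+(7.6 × 10⁻⁴)(+0.61) = 1.0 × 10⁻³ → stable
  25–31 m: −αΔT+βΔS = −(2.5 × 10⁻⁴)(+0.8)+(7.6 × 10⁻⁴)(+0.04) = -1.7 × 10⁻⁴ → UNSTABLE
  31–211 m: −αΔT+βΔS = −(2.5 × 10⁻⁴)(-0.4)+(7.6 × 10⁻⁴)(+0.37) = 3.8 × 10⁻⁴ → stable
The 25–31 m interval has Δρ < 0: lighter water underlies denser water.

25–31 m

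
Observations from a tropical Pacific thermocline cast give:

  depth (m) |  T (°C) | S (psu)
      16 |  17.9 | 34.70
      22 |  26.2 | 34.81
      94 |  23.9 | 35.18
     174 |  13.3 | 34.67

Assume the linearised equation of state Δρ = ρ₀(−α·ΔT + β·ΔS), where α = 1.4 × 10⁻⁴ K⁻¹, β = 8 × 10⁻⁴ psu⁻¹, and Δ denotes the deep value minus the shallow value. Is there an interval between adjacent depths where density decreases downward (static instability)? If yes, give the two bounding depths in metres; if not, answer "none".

16–22 m

Evaluate Δρ/ρ₀ = −αΔT + βΔS across each adjacent pair:
  16–22 m: −αΔT+βΔS = −(1.4 × 10⁻⁴)(+8.3)+(8 × 10⁻⁴)(+0.11) = -1.1 × 10⁻³ → UNSTABLE
  22–94 m: −αΔT+βΔS = −(1.4 × 10⁻⁴)(-2.3)+(8 × 10⁻⁴)(+0.37) = 6.2 × 10⁻⁴ → stable
  94–174 m: −αΔT+βΔS = −(1.4 × 10⁻⁴)(-10.6)+(8 × 10⁻⁴)(-0.51) = 1.1 × 10⁻³ → stable
The 16–22 m interval has Δρ < 0: lighter water underlies denser water.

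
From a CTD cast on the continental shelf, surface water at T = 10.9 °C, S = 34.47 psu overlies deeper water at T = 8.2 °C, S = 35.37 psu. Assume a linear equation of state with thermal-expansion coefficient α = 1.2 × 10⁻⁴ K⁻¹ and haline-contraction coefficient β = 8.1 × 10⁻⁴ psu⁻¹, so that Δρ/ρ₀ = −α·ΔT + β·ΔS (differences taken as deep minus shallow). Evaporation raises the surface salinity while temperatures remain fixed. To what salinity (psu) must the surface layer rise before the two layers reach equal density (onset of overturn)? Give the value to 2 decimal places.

35.77 psu

Neutral buoyancy requires −α(T_deep − T_surf) + β(S_deep − S_surf′) = 0.
S_surf′ = S_deep − (α/β)·ΔT = 35.37 − (1.2 × 10⁻⁴/8.1 × 10⁻⁴)·(-2.7) = 35.7700 psu.
Increase required: 35.7700 − 34.47 = 1.3000 psu.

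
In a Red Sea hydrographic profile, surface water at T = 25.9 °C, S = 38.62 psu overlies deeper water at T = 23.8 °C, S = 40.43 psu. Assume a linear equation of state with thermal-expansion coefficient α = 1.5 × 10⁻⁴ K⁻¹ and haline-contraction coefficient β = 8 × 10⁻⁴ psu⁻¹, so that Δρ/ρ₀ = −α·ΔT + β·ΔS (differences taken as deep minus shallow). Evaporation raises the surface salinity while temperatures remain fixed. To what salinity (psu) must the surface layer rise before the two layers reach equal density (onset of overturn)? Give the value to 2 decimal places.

40.82 psu

Neutral buoyancy requires −α(T_deep − T_surf) + β(S_deep − S_surf′) = 0.
S_surf′ = S_deep − (α/β)·ΔT = 40.43 − (1.5 × 10⁻⁴/8 × 10⁻⁴)·(-2.1) = 40.8237 psu.
Increase required: 40.8237 − 38.62 = 2.2037 psu.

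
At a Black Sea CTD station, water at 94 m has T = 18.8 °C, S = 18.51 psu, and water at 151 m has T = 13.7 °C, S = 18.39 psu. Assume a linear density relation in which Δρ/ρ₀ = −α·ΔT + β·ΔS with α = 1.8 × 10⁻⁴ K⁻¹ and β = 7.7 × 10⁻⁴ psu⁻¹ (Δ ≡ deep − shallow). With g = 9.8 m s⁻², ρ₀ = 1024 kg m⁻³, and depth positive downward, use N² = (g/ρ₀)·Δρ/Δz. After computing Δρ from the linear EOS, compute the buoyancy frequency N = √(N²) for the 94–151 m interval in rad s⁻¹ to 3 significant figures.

ΔT = -5.1 K, ΔS = -0.12 psu (deep − shallow).
Δρ/ρ₀ = −αΔT + βΔS = 9.18 × 10⁻⁴ − 9.24 × 10⁻⁵ = 8.256 × 10⁻⁴, so Δρ ≈ 0.8454 kg m⁻³.
N² = (g/ρ₀)·Δρ/Δz = g·(Δρ/ρ₀)/Δz = 9.8 × 8.256 × 10⁻⁴ / 57 = 1.4195 × 10⁻⁴ s⁻².
N = √(1.4195 × 10⁻⁴) = 0.011914 rad s⁻¹ ≈ 0.0119 rad s⁻¹.

0.0119 rad s⁻¹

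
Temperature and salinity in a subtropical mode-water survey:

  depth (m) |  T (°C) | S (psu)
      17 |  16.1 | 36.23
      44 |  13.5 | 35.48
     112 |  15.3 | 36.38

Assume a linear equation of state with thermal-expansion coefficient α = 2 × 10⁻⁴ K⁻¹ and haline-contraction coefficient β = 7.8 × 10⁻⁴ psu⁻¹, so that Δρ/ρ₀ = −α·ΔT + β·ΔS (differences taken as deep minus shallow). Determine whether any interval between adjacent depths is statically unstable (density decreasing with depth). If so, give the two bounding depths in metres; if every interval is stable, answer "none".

Evaluate Δρ/ρ₀ = −αΔT + βΔS across each adjacent pair:
  17–44 m: −αΔT+βΔS = −(2 × 10⁻⁴)(-2.6)+(7.8 × 10⁻⁴)(-0.75) = -6.5 × 10⁻⁵ → UNSTABLE
  44–112 m: −αΔT+βΔS = −(2 × 10⁻⁴)(+1.8)+(7.8 × 10⁻⁴)(+0.90) = 3.4 × 10⁻⁴ → stable
The 17–44 m interval has Δρ < 0: lighter water underlies denser water.

17–44 m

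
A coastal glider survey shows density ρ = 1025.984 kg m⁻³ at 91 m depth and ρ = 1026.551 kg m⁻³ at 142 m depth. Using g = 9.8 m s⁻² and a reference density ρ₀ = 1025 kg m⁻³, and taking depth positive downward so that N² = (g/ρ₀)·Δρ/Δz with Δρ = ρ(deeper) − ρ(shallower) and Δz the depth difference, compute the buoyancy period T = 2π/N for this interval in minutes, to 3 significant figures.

Δρ = 1026.551 − 1025.984 = 0.567 kg m⁻³ over Δz = 142 − 91 = 51 m.
N² = (9.8/1025) × (0.567/51) = 1.0630 × 10⁻⁴ s⁻².
N = √(1.0630 × 10⁻⁴) = 0.010310 rad s⁻¹, so T = 2π/N = 609.43 s = 10.157 min ≈ 10.2 min.

10.2 min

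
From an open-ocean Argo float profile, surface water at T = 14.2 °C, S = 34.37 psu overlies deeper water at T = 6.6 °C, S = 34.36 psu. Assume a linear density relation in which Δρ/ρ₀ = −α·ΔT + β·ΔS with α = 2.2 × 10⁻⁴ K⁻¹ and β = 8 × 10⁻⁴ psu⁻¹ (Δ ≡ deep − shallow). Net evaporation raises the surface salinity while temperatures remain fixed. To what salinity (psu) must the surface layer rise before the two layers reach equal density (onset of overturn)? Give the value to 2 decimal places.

36.45 psu

Neutral buoyancy requires −α(T_deep − T_surf) + β(S_deep − S_surf′) = 0.
S_surf′ = S_deep − (α/β)·ΔT = 34.36 − (2.2 × 10⁻⁴/8 × 10⁻⁴)·(-7.6) = 36.4500 psu.
Increase required: 36.4500 − 34.37 = 2.0800 psu.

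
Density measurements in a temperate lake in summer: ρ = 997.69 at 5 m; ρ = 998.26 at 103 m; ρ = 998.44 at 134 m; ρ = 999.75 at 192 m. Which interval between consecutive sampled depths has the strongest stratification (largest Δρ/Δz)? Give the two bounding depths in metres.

Compute the density gradient over each adjacent pair:
  5–103 m: Δρ/Δz = 0.57/98 = 5.8 × 10⁻³ kg m⁻⁴
  103–134 m: Δρ/Δz = 0.18/31 = 5.8 × 10⁻³ kg m⁻⁴
  134–192 m: Δρ/Δz = 1.31/58 = 0.023 kg m⁻⁴
The largest gradient is in the 134–192 m interval — the pycnocline.

134–192 m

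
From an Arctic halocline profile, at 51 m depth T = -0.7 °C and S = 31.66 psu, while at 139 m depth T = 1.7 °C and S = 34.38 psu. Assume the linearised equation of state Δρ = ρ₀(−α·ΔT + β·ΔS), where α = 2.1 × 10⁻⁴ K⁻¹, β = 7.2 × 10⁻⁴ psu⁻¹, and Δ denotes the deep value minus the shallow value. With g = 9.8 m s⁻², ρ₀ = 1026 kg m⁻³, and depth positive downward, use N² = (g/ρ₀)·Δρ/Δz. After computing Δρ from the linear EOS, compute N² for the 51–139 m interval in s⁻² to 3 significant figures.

ΔT = +2.4 K, ΔS = +2.72 psu (deep − shallow).
Δρ/ρ₀ = −αΔT + βΔS = -5.04 × 10⁻⁴ + 1.9584 × 10⁻³ = 1.4544 × 10⁻³, so Δρ ≈ 1.492 kg m⁻³.
N² = (g/ρ₀)·Δρ/Δz = g·(Δρ/ρ₀)/Δz = 9.8 × 1.4544 × 10⁻³ / 88 = 1.6197 × 10⁻⁴ s⁻² ≈ 1.62 × 10⁻⁴ s⁻².

1.62 × 10⁻⁴ s⁻²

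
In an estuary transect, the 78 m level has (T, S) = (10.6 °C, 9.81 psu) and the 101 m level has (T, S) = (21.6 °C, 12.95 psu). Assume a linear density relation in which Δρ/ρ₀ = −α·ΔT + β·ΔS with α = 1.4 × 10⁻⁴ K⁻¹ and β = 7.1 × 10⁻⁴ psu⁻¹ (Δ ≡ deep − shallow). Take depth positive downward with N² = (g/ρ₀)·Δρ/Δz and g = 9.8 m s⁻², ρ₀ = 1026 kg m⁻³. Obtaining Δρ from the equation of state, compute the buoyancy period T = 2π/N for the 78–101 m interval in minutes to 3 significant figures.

ΔT = +11.0 K, ΔS = +3.14 psu (deep − shallow).
Δρ/ρ₀ = −αΔT + βΔS = -1.54 × 10⁻³ + 2.2294 × 10⁻³ = 6.894 × 10⁻⁴, so Δρ ≈ 0.7073 kg m⁻³.
N² = (g/ρ₀)·Δρ/Δz = g·(Δρ/ρ₀)/Δz = 9.8 × 6.894 × 10⁻⁴ / 23 = 2.9374 × 10⁻⁴ s⁻².
N = √(2.9374 × 10⁻⁴) = 0.017139 rad s⁻¹ → T = 2π/N = 366.60 s = 6.1100 min ≈ 6.11 min.

6.11 min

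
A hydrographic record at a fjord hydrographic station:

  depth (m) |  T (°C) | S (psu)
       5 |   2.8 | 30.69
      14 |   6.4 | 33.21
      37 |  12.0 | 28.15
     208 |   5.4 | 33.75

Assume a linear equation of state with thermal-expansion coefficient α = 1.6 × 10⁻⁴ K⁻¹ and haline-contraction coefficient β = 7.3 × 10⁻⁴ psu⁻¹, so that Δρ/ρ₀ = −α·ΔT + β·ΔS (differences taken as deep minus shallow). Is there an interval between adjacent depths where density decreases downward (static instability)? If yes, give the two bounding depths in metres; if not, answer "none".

Evaluate Δρ/ρ₀ = −αΔT + βΔS across each adjacent pair:
  5–14 m: −αΔT+βΔS = −(1.6 × 10⁻⁴)(+3.6)+(7.3 × 10⁻⁴)(+2.52) = 1.3 × 10⁻³ → stable
  14–37 m: −αΔT+βΔS = −(1.6 × 10⁻⁴)(+5.6)+(7.3 × 10⁻⁴)(-5.06) = -4.6 × 10⁻³ → UNSTABLE
  37–208 m: −αΔT+βΔS = −(1.6 × 10⁻⁴)(-6.6)+(7.3 × 10⁻⁴)(+5.60) = 5.1 × 10⁻³ → stable
The 14–37 m interval has Δρ < 0: lighter water underlies denser water.

14–37 m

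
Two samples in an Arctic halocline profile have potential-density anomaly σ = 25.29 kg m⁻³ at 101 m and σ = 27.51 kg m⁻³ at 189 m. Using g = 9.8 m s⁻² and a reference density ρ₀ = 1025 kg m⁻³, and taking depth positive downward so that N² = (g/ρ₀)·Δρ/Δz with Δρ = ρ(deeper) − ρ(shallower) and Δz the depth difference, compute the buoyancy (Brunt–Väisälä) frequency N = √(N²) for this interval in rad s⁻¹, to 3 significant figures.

Δρ = 1027.51 − 1025.29 = 2.22 kg m⁻³ over Δz = 189 − 101 = 88 m.
N² = (9.8/1025) × (2.22/88) = 2.4120 × 10⁻⁴ s⁻².
N = √(2.4120 × 10⁻⁴) = 0.015531 rad s⁻¹ ≈ 0.0155 rad s⁻¹.

0.0155 rad s⁻¹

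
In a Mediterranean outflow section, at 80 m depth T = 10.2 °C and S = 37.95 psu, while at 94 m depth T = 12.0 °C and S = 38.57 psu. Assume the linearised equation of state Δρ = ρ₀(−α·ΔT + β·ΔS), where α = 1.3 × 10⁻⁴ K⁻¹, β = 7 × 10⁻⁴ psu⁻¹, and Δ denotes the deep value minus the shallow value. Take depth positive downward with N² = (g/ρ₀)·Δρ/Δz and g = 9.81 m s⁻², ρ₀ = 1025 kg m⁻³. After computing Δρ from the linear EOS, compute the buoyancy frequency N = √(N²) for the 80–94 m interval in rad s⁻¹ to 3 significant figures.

0.0118 rad s⁻¹

ΔT = +1.8 K, ΔS = +0.62 psu (deep − shallow).
Δρ/ρ₀ = −αΔT + βΔS = -2.34 × 10⁻⁴ + 4.34 × 10⁻⁴ = 2.00 × 10⁻⁴, so Δρ ≈ 0.2050 kg m⁻³.
N² = (g/ρ₀)·Δρ/Δz = g·(Δρ/ρ₀)/Δz = 9.81 × 2.00 × 10⁻⁴ / 14 = 1.4014 × 10⁻⁴ s⁻².
N = √(1.4014 × 10⁻⁴) = 0.011838 rad s⁻¹ ≈ 0.0118 rad s⁻¹.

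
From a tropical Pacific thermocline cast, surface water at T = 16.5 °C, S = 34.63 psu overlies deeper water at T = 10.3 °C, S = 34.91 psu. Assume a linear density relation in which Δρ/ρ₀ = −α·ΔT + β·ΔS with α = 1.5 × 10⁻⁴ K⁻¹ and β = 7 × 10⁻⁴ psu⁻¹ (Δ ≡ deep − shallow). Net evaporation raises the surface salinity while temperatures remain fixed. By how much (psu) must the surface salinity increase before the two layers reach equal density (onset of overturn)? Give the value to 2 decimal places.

1.61 psu

Neutral buoyancy requires −α(T_deep − T_surf) + β(S_deep − S_surf′) = 0.
S_surf′ = S_deep − (α/β)·ΔT = 34.91 − (1.5 × 10⁻⁴/7 × 10⁻⁴)·(-6.2) = 36.2386 psu.
Increase required: 36.2386 − 34.63 = 1.6086 psu.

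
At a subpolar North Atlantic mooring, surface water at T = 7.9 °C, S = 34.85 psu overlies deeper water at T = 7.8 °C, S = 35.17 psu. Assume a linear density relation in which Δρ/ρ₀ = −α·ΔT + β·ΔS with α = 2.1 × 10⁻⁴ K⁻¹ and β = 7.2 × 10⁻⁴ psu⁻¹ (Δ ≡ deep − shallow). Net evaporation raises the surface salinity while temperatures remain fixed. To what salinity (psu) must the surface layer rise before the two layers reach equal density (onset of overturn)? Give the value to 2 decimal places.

35.20 psu

Neutral buoyancy requires −α(T_deep − T_surf) + β(S_deep − S_surf′) = 0.
S_surf′ = S_deep − (α/β)·ΔT = 35.17 − (2.1 × 10⁻⁴/7.2 × 10⁻⁴)·(-0.1) = 35.1992 psu.
Increase required: 35.1992 − 34.85 = 0.3492 psu.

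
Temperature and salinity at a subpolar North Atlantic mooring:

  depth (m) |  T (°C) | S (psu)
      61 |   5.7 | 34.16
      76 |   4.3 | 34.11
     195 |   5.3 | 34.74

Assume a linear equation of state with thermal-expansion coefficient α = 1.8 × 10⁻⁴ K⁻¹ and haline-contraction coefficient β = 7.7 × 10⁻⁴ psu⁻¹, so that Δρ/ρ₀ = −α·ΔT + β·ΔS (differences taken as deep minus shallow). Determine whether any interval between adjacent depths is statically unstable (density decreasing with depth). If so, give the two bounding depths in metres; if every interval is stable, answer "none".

none

Evaluate Δρ/ρ₀ = −αΔT + βΔS across each adjacent pair:
  61–76 m: −αΔT+βΔS = −(1.8 × 10⁻⁴)(-1.4)+(7.7 × 10⁻⁴)(-0.05) = 2.1 × 10⁻⁴ → stable
  76–195 m: −αΔT+βΔS = −(1.8 × 10⁻⁴)(+1.0)+(7.7 × 10⁻⁴)(+0.63) = 3.1 × 10⁻⁴ → stable
Every interval has Δρ > 0: the column is stably stratified throughout.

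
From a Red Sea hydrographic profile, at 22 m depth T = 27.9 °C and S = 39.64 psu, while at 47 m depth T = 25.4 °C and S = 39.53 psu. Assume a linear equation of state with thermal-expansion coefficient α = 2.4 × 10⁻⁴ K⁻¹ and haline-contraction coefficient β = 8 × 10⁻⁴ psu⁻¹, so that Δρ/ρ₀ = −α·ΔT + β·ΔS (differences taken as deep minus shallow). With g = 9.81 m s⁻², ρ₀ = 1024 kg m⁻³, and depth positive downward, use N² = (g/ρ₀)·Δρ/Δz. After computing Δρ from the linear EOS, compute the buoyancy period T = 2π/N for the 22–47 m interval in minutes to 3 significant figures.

7.39 min

ΔT = -2.5 K, ΔS = -0.11 psu (deep − shallow).
Δρ/ρ₀ = −αΔT + βΔS = 6.00 × 10⁻⁴ − 8.80 × 10⁻⁵ = 5.12 × 10⁻⁴, so Δρ ≈ 0.5243 kg m⁻³.
N² = (g/ρ₀)·Δρ/Δz = g·(Δρ/ρ₀)/Δz = 9.81 × 5.12 × 10⁻⁴ / 25 = 2.0091 × 10⁻⁴ s⁻².
N = √(2.0091 × 10⁻⁴) = 0.014174 rad s⁻¹ → T = 2π/N = 443.29 s = 7.3882 min ≈ 7.39 min.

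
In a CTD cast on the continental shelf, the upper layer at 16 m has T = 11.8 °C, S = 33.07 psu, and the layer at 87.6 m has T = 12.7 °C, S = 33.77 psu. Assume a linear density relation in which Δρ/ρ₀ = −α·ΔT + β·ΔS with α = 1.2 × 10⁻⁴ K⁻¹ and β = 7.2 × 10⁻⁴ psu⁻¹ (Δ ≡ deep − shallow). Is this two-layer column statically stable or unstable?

ΔT = 12.7 − 11.8 = +0.9 K and ΔS = 33.77 − 33.07 = +0.70 psu (deep − shallow).
−αΔT = -1.08 × 10⁻⁴; βΔS = 5.04 × 10⁻⁴; sum Δρ/ρ₀ = 3.96 × 10⁻⁴.
Δρ/ρ₀ > 0, so Δρ > 0: deeper water is denser → statically stable.

stable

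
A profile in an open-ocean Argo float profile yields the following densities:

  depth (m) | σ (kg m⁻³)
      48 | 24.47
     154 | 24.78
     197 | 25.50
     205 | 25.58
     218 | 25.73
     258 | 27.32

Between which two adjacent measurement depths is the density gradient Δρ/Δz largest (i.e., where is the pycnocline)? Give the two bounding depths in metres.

Compute the density gradient over each adjacent pair:
  48–154 m: Δρ/Δz = 0.31/106 = 2.9 × 10⁻³ kg m⁻⁴
  154–197 m: Δρ/Δz = 0.72/43 = 0.017 kg m⁻⁴
  197–205 m: Δρ/Δz = 0.08/8 = 0.010 kg m⁻⁴
  205–218 m: Δρ/Δz = 0.15/13 = 0.012 kg m⁻⁴
  218–258 m: Δρ/Δz = 1.59/40 = 0.040 kg m⁻⁴
The largest gradient is in the 218–258 m interval — the pycnocline.

218–258 m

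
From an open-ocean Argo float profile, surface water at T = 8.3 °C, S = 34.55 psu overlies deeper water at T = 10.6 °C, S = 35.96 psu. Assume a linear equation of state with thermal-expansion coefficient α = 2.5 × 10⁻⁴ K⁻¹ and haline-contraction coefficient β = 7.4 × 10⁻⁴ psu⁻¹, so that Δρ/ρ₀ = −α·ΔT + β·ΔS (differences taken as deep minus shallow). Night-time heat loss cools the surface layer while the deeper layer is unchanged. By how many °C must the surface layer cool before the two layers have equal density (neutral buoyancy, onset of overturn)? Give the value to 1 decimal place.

Neutral buoyancy requires Δρ = 0, i.e. −α(T_deep − T_surf′) + β(S_deep − S_surf) = 0.
T_surf′ = T_deep − (β/α)·ΔS = 10.6 − (7.4 × 10⁻⁴/2.5 × 10⁻⁴)·(+1.41) = 6.426 °C.
Cooling required: 8.3 − (6.426) = 1.874 °C.

1.9 °C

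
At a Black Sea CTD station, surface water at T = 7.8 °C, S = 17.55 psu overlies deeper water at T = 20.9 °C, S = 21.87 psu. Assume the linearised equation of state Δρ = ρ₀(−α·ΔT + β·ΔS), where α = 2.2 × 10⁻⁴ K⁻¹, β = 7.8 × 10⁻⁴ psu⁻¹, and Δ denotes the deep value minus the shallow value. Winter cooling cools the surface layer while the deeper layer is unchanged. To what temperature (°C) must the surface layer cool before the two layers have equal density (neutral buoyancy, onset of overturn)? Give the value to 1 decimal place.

5.6 °C

Neutral buoyancy requires Δρ = 0, i.e. −α(T_deep − T_surf′) + β(S_deep − S_surf) = 0.
T_surf′ = T_deep − (β/α)·ΔS = 20.9 − (7.8 × 10⁻⁴/2.2 × 10⁻⁴)·(+4.32) = 5.584 °C.
Cooling required: 7.8 − (5.584) = 2.216 °C.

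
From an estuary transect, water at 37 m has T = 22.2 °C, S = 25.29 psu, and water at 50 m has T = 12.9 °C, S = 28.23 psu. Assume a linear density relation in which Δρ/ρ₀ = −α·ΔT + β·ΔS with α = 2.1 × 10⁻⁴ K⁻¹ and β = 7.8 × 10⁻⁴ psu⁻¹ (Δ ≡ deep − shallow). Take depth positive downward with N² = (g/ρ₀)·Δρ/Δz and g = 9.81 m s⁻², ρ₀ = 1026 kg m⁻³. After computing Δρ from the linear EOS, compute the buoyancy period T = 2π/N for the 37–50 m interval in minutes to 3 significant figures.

1.85 min

ΔT = -9.3 K, ΔS = +2.94 psu (deep − shallow).
Δρ/ρ₀ = −αΔT + βΔS = 1.953 × 10⁻³ + 2.2932 × 10⁻³ = 4.2462 × 10⁻³, so Δρ ≈ 4.357 kg m⁻³.
N² = (g/ρ₀)·Δρ/Δz = g·(Δρ/ρ₀)/Δz = 9.81 × 4.2462 × 10⁻³ / 13 = 3.2042 × 10⁻³ s⁻².
N = √(3.2042 × 10⁻³) = 0.056606 rad s⁻¹ → T = 2π/N = 111.00 s = 1.8500 min ≈ 1.85 min.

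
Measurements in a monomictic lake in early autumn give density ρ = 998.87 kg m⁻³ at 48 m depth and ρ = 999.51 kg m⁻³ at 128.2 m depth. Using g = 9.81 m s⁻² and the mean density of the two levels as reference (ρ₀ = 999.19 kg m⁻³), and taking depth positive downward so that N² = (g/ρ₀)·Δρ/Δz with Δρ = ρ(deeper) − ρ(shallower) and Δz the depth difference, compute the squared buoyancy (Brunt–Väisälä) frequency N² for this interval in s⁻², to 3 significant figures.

Δρ = 999.51 − 998.87 = 0.64 kg m⁻³ over Δz = 128.2 − 48 = 80.2 m.
N² = (9.81/999.19) × (0.64/80.2) = 7.8348 × 10⁻⁵ s⁻² ≈ 7.83 × 10⁻⁵ s⁻².

7.83 × 10⁻⁵ s⁻²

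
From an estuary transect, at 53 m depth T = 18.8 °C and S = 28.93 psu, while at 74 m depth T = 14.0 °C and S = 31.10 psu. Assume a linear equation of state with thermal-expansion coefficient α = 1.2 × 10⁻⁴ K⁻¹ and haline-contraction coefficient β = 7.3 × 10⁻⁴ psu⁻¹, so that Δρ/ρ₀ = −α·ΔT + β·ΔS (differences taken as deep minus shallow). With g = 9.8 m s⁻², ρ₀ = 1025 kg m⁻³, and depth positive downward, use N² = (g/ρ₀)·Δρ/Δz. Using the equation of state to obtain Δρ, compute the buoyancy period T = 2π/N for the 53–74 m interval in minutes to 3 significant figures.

3.30 min

ΔT = -4.8 K, ΔS = +2.17 psu (deep − shallow).
Δρ/ρ₀ = −αΔT + βΔS = 5.76 × 10⁻⁴ + 1.5841 × 10⁻³ = 2.1601 × 10⁻³, so Δρ ≈ 2.214 kg m⁻³.
N² = (g/ρ₀)·Δρ/Δz = g·(Δρ/ρ₀)/Δz = 9.8 × 2.1601 × 10⁻³ / 21 = 1.0080 × 10⁻³ s⁻².
N = √(1.0080 × 10⁻³) = 0.031749 rad s⁻¹ → T = 2π/N = 197.90 s = 3.2983 min ≈ 3.30 min.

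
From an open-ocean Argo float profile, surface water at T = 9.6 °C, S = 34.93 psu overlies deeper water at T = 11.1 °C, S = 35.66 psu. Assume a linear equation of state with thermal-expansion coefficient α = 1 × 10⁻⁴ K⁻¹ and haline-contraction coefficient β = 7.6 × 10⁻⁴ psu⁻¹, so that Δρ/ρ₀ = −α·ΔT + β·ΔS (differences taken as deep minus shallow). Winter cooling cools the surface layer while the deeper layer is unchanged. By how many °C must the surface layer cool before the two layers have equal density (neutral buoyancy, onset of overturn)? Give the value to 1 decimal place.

4.0 °C

Neutral buoyancy requires Δρ = 0, i.e. −α(T_deep − T_surf′) + β(S_deep − S_surf) = 0.
T_surf′ = T_deep − (β/α)·ΔS = 11.1 − (7.6 × 10⁻⁴/1 × 10⁻⁴)·(+0.73) = 5.552 °C.
Cooling required: 9.6 − (5.552) = 4.048 °C.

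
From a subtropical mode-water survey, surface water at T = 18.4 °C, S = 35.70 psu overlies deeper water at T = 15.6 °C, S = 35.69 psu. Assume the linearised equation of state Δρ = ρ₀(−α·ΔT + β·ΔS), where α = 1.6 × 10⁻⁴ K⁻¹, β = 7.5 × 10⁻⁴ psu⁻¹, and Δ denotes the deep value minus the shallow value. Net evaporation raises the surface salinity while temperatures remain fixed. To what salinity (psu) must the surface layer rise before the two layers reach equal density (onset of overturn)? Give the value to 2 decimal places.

36.29 psu

Neutral buoyancy requires −α(T_deep − T_surf) + β(S_deep − S_surf′) = 0.
S_surf′ = S_deep − (α/β)·ΔT = 35.69 − (1.6 × 10⁻⁴/7.5 × 10⁻⁴)·(-2.8) = 36.2873 psu.
Increase required: 36.2873 − 35.70 = 0.5873 psu.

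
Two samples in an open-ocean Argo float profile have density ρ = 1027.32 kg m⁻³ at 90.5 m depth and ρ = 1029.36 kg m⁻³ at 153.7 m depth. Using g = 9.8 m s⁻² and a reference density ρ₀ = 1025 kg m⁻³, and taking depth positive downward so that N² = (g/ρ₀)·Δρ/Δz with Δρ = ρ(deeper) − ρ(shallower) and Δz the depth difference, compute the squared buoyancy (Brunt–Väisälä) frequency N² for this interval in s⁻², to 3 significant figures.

Δρ = 1029.36 − 1027.32 = 2.04 kg m⁻³ over Δz = 153.7 − 90.5 = 63.2 m.
N² = (9.8/1025) × (2.04/63.2) = 3.0861 × 10⁻⁴ s⁻² ≈ 3.09 × 10⁻⁴ s⁻².

3.09 × 10⁻⁴ s⁻²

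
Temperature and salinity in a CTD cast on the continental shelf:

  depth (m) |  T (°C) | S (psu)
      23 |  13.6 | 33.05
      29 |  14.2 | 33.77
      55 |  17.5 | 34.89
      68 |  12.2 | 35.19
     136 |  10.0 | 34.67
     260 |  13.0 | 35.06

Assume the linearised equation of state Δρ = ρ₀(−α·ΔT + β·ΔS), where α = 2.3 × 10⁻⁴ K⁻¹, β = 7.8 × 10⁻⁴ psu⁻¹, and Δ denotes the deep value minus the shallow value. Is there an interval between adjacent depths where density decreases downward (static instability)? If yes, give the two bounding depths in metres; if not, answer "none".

136–260 m

Evaluate Δρ/ρ₀ = −αΔT + βΔS across each adjacent pair:
  23–29 m: −αΔT+βΔS = −(2.3 × 10⁻⁴)(+0.6)+(7.8 × 10⁻⁴)(+0.72) = 4.2 × 10⁻⁴ → stable
  29–55 m: −αΔT+βΔS = −(2.3 × 10⁻⁴)(+3.3)+(7.8 × 10⁻⁴)(+1.12) = 1.1 × 10⁻⁴ → stable
  55–68 m: −αΔT+βΔS = −(2.3 × 10⁻⁴)(-5.3)+(7.8 × 10⁻⁴)(+0.30) = 1.5 × 10⁻³ → stable
  68–136 m: −αΔT+βΔS = −(2.3 × 10⁻⁴)(-2.2)+(7.8 × 10⁻⁴)(-0.52) = 1.0 × 10⁻⁴ → stable
  136–260 m: −αΔT+βΔS = −(2.3 × 10⁻⁴)(+3.0)+(7.8 × 10⁻⁴)(+0.39) = -3.9 × 10⁻⁴ → UNSTABLE
The 136–260 m interval has Δρ < 0: lighter water underlies denser water.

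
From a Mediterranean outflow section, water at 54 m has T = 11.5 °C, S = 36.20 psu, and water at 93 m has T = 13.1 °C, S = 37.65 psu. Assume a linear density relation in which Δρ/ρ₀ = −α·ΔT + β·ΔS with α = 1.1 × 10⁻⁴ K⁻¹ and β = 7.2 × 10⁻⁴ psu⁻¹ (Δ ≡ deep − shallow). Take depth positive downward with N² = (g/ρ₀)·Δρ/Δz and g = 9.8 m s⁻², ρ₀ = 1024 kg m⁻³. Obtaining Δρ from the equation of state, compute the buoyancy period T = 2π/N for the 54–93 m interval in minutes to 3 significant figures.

ΔT = +1.6 K, ΔS = +1.45 psu (deep − shallow).
Δρ/ρ₀ = −αΔT + βΔS = -1.76 × 10⁻⁴ + 1.044 × 10⁻³ = 8.68 × 10⁻⁴, so Δρ ≈ 0.8888 kg m⁻³.
N² = (g/ρ₀)·Δρ/Δz = g·(Δρ/ρ₀)/Δz = 9.8 × 8.68 × 10⁻⁴ / 39 = 2.1811 × 10⁻⁴ s⁻².
N = √(2.1811 × 10⁻⁴) = 0.014769 rad s⁻¹ → T = 2π/N = 425.43 s = 7.0905 min ≈ 7.09 min.

7.09 min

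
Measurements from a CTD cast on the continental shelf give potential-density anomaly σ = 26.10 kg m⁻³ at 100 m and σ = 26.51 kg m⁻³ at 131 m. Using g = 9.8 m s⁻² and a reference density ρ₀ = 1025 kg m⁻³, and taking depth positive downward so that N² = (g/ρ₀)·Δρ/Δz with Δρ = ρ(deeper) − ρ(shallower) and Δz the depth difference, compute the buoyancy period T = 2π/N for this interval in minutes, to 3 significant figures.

9.31 min

Δρ = 1026.51 − 1026.10 = 0.41 kg m⁻³ over Δz = 131 − 100 = 31 m.
N² = (9.8/1025) × (0.41/31) = 1.2645 × 10⁻⁴ s⁻².
N = √(1.2645 × 10⁻⁴) = 0.011245 rad s⁻¹, so T = 2π/N = 558.75 s = 9.3125 min ≈ 9.31 min.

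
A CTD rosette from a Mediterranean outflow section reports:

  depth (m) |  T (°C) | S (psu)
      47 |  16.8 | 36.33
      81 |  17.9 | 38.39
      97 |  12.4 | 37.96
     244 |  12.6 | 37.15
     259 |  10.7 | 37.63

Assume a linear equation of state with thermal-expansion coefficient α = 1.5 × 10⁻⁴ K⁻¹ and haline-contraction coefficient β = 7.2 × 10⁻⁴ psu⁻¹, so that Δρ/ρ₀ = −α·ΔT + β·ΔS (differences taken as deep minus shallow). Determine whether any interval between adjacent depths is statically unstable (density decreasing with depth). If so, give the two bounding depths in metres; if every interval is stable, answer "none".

97–244 m

Evaluate Δρ/ρ₀ = −αΔT + βΔS across each adjacent pair:
  47–81 m: −αΔT+βΔS = −(1.5 × 10⁻⁴)(+1.1)+(7.2 × 10⁻⁴)(+2.06) = 1.3 × 10⁻³ → stable
  81–97 m: −αΔT+βΔS = −(1.5 × 10⁻⁴)(-5.5)+(7.2 × 10⁻⁴)(-0.43) = 5.2 × 10⁻⁴ → stable
  97–244 m: −αΔT+βΔS = −(1.5 × 10⁻⁴)(+0.2)+(7.2 × 10⁻⁴)(-0.81) = -6.1 × 10⁻⁴ → UNSTABLE
  244–259 m: −αΔT+βΔS = −(1.5 × 10⁻⁴)(-1.9)+(7.2 × 10⁻⁴)(+0.48) = 6.3 × 10⁻⁴ → stable
The 97–244 m interval has Δρ < 0: lighter water underlies denser water.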